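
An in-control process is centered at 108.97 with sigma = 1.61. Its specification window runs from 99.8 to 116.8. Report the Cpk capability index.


Cpu = (USL - mean) / (3*sigma) = (116.8 - 108.97) / (3*1.61) = 1.6211
Cpl = (mean - LSL) / (3*sigma) = (108.97 - 99.8) / (3*1.61) = 1.8986
Cpk = min(Cpu, Cpl) = 1.6211

1.6211


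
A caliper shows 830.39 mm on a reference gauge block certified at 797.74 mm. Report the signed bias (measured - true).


Systematic error = measured - true
= 830.39 - 797.74
= 32.6500

32.6500


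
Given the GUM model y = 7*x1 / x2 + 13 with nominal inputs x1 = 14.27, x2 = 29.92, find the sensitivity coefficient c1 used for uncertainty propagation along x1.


y = 7*x1 / x2 + 13
dy/dx1 = 7/x2
Evaluate at x2 = 29.92: c1 = 7 / 29.92
c1 = 0.2340

0.2340


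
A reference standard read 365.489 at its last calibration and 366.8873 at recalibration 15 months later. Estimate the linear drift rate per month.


rate = (v2 - v1) / months
= (366.8873 - 365.489) / 15
= 1.3983 / 15
= 0.0932

0.0932


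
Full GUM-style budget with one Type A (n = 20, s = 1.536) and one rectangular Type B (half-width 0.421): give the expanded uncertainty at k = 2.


u_A = s / sqrt(n) = 1.536 / sqrt(20) = 0.34346004
u_B = half_width / sqrt(3) = 0.421 / sqrt(3) = 0.24306446
uc = sqrt(u_A^2 + u_B^2) = sqrt(0.34346004^2 + 0.24306446^2) = 0.42076731
U = k * uc = 2 * 0.42076731
U = 0.8415

0.8415


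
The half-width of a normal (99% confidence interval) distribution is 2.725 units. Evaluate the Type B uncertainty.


u_B = half_width / 2.576
u_B = 2.725 / 2.576
u_B = 1.0578

1.0578


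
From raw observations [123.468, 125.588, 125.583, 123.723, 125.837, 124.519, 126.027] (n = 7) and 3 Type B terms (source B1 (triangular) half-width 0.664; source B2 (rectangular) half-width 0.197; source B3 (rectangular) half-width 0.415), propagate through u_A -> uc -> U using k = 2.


mean = (123.468 + 125.588 + 125.583 + 123.723 + 125.837 + 124.519 + 126.027) / 7 = 124.9635714
s = sqrt(sum((x - mean)^2)/(n-1)) = 1.0520421
u_A = s / sqrt(n) = 1.0520421 / sqrt(7) = 0.39763454
u_B1 = 0.664 / sqrt(6) = 0.27107686
u_B2 = 0.197 / sqrt(3) = 0.113738
u_B3 = 0.415 / sqrt(3) = 0.23960036
uc = sqrt(0.39763454^2 + 0.27107686^2 + 0.113738^2 + 0.23960036^2) = 0.54949118
U = k * uc = 2 * 0.54949118
U = 1.0990

1.0990


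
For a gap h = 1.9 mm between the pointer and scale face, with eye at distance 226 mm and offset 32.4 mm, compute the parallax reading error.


error = h * offset / d
= 1.9 * 32.4 / 226
= 0.2724

0.2724


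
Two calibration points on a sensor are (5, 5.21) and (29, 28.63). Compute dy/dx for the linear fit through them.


slope = (y2 - y1) / (x2 - x1)
= (28.63 - 5.21) / (29 - 5)
= 23.4200 / 24
= 0.9758

0.9758


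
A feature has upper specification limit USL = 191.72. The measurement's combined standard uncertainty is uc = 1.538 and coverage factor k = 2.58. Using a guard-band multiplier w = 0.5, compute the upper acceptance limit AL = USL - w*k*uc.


U = k * uc = 2.58 * 1.538 = 3.96804
guard band g = w * U = 0.5 * 3.96804 = 1.98402
AL = USL - g = 191.72 - 1.98402
AL = 189.7360

189.7360


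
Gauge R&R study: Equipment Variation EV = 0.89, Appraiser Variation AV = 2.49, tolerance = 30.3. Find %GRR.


GRR = sqrt(EV^2 + AV^2) = sqrt(0.89^2 + 2.49^2) = 2.6442768
%GRR = GRR / tol * 100 = 2.6442768 / 30.3 * 100
%GRR = 8.7270

8.7270


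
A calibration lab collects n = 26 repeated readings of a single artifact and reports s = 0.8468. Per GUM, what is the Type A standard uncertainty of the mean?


u_A = s / sqrt(n)
u_A = 0.8468 / sqrt(26)
u_A = 0.8468 / 5.0990195
u_A = 0.1661

0.1661


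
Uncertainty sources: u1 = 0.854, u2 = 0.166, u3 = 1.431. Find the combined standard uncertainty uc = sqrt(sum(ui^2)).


uc = sqrt(0.854^2 + 0.166^2 + 1.431^2)
uc = sqrt(2.804633)
uc = 1.6747

1.6747


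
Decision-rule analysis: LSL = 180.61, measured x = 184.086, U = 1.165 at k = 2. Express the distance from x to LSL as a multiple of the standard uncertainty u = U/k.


u = U / k = 1.165 / 2 = 0.5825
margin = |LSL - x| = |180.61 - 184.086| = 3.476
z = margin / u = 3.476 / 0.5825
z = 5.9674

5.9674


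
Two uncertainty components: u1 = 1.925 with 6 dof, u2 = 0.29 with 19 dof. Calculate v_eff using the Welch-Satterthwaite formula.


uc = sqrt(u1^2 + u2^2) = sqrt(1.925^2 + 0.29^2) = 1.9467216
v_eff = uc^4 / (u1^4/v1 + u2^4/v2)
= 1.9467216^4 / (1.925^4/6 + 0.29^4/19)
= 14.362015 / 2.2889817
v_eff = 6.2744

6.2744


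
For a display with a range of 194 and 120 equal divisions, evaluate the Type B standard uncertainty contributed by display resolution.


resolution = range / divisions
resolution = 194 / 120 = 1.6166667
u_res = resolution / (2*sqrt(3))
u_res = 1.6166667 / 3.4641016
u_res = 0.4667

0.4667


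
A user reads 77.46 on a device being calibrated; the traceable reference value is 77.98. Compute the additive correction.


Correction = standard - reading
= 77.98 - 77.46
= 0.5200

0.5200


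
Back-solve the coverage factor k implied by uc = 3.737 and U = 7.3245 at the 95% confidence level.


k = U / uc
k = 7.3245 / 3.737
k = 1.96

1.96


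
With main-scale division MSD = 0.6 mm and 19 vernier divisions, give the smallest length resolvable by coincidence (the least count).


LC = MSD / n_div
= 0.6 / 19
= 0.0316

0.0316


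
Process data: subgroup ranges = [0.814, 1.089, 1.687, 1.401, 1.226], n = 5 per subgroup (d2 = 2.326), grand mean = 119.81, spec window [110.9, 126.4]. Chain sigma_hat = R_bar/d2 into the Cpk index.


R_bar = (0.814 + 1.089 + 1.687 + 1.401 + 1.226) / 5 = 1.2434
sigma = R_bar / d2 = 1.2434 / 2.326 = 0.53456578
Cp = (USL - LSL)/(6*sigma) = (126.4 - 110.9)/(6*0.53456578) = 4.8326
Cpu = (126.4 - 119.81)/(3*0.53456578) = 4.1093
Cpl = (119.81 - 110.9)/(3*0.53456578) = 5.5559
Cpk = min(Cpu, Cpl) = 4.1093

4.1093


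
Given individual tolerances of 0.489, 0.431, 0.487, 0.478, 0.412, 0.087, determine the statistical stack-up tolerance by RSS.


RSS = sqrt(0.489^2 + 0.431^2 + 0.487^2 + 0.478^2 + 0.412^2 + 0.087^2)
= sqrt(1.067848)
= 1.0334

1.0334


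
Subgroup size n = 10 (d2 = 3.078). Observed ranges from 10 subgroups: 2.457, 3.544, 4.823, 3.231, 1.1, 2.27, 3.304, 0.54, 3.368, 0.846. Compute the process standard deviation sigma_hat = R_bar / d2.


R_bar = (2.457 + 3.544 + 4.823 + 3.231 + 1.1 + 2.27 + 3.304 + 0.54 + 3.368 + 0.846) / 10
R_bar = 25.483 / 10 = 2.5483
sigma_hat = R_bar / d2 = 2.5483 / 3.078 = 0.8279

0.8279


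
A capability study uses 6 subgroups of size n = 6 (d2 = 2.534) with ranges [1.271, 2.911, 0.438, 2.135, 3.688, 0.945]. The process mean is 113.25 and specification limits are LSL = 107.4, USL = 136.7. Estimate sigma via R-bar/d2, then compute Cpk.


R_bar = (1.271 + 2.911 + 0.438 + 2.135 + 3.688 + 0.945) / 6 = 1.898
sigma = R_bar / d2 = 1.898 / 2.534 = 0.74901342
Cp = (USL - LSL)/(6*sigma) = (136.7 - 107.4)/(6*0.74901342) = 6.5197
Cpu = (136.7 - 113.25)/(3*0.74901342) = 10.4360
Cpl = (113.25 - 107.4)/(3*0.74901342) = 2.6034
Cpk = min(Cpu, Cpl) = 2.6034

2.6034


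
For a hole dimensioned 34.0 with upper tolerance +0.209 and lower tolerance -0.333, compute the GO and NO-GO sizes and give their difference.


GO = nominal - lower_tol (smallest hole = maximum material condition)
GO = 34.0 - 0.333 = 33.667
NO-GO = nominal + upper_tol (largest hole = least material condition)
NO-GO = 34.0 + 0.209 = 34.209
spread = NO-GO - GO = 34.209 - 33.667 = 0.5420

0.5420


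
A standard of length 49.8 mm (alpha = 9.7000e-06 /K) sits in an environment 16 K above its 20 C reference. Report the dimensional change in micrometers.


dL = L * alpha * dT
= 49.8 * 9.7000e-06 * 16
= 0.0077290 mm
dL_um = 0.0077290 * 1000 = 7.7290 um

7.7290


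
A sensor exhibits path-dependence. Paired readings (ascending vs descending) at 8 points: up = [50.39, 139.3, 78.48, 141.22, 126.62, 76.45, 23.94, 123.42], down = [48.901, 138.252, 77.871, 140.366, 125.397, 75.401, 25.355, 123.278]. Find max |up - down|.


|50.39 - 48.901| = 1.4890
|139.3 - 138.252| = 1.0480
|78.48 - 77.871| = 0.6090
|141.22 - 140.366| = 0.8540
|126.62 - 125.397| = 1.2230
|76.45 - 75.401| = 1.0490
|23.94 - 25.355| = 1.4150
|123.42 - 123.278| = 0.1420
hysteresis = max(diffs) = 1.4890

1.4890


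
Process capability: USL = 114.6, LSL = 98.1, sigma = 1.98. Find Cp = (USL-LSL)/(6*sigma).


Cp = (USL - LSL) / (6 * sigma)
= (114.6 - 98.1) / (6 * 1.98)
= 16.5000 / 11.8800
= 1.3889

1.3889


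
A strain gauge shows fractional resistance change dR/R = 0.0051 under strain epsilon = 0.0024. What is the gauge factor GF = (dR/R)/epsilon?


GF = (dR/R) / epsilon
= 0.0051 / 0.0024
= 2.1250

2.1250


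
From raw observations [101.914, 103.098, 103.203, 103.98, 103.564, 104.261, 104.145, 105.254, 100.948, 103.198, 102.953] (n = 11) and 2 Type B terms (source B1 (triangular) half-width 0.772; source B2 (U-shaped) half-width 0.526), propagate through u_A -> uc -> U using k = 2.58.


mean = (101.914 + 103.098 + 103.203 + 103.98 + 103.564 + 104.261 + 104.145 + 105.254 + 100.948 + 103.198 + 102.953) / 11 = 103.3198182
s = sqrt(sum((x - mean)^2)/(n-1)) = 1.1669346
u_A = s / sqrt(n) = 1.1669346 / sqrt(11) = 0.35184402
u_B1 = 0.772 / sqrt(6) = 0.31516768
u_B2 = 0.526 / sqrt(2) = 0.37193817
uc = sqrt(0.35184402^2 + 0.31516768^2 + 0.37193817^2) = 0.60121783
U = k * uc = 2.58 * 0.60121783
U = 1.5511

1.5511


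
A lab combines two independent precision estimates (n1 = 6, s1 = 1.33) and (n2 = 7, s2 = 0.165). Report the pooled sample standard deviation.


s_p = sqrt(((n1-1)*s1^2 + (n2-1)*s2^2) / (n1+n2-2))
numerator = (6-1)*1.33^2 + (7-1)*0.165^2 = 8.8445 + 0.16335 = 9.00785
denominator = 6 + 7 - 2 = 11
s_p^2 = 9.00785 / 11 = 0.81889545
s_p = sqrt(0.81889545) = 0.9049

0.9049


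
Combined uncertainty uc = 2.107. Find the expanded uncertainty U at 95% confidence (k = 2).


U = k * uc
U = 2 * 2.107
U = 4.2140

4.2140


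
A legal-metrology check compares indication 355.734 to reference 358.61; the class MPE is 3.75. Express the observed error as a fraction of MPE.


e = indication - reference = 355.734 - 358.61 = -2.8760
|e| = 2.8760
ratio = |e| / MPE = 2.8760 / 3.75
ratio = 0.7669

0.7669


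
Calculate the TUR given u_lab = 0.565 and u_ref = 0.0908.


TUR = u_lab / u_ref
= 0.565 / 0.0908
= 6.2225

6.2225


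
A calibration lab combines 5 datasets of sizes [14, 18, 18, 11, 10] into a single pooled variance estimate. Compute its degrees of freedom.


nu = sum_i (n_i - 1)
nu = ((14 - 1) + (18 - 1) + (18 - 1) + (11 - 1) + (10 - 1))
nu = 13 + 17 + 17 + 10 + 9
nu = 66

66


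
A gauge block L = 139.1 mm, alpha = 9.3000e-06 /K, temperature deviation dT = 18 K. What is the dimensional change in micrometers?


dL = L * alpha * dT
= 139.1 * 9.3000e-06 * 18
= 0.0232853 mm
dL_um = 0.0232853 * 1000 = 23.2853 um

23.2853


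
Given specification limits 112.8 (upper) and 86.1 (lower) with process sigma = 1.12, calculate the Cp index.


Cp = (USL - LSL) / (6 * sigma)
= (112.8 - 86.1) / (6 * 1.12)
= 26.7000 / 6.7200
= 3.9732

3.9732


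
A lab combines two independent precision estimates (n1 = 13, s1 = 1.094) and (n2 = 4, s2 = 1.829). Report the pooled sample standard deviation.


s_p = sqrt(((n1-1)*s1^2 + (n2-1)*s2^2) / (n1+n2-2))
numerator = (13-1)*1.094^2 + (4-1)*1.829^2 = 14.362032 + 10.035723 = 24.397755
denominator = 13 + 4 - 2 = 15
s_p^2 = 24.397755 / 15 = 1.626517
s_p = sqrt(1.626517) = 1.2753

1.2753


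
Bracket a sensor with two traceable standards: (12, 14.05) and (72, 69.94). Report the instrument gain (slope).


slope = (y2 - y1) / (x2 - x1)
= (69.94 - 14.05) / (72 - 12)
= 55.8900 / 60
= 0.9315

0.9315


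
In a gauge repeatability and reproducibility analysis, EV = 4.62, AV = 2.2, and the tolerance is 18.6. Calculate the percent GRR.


GRR = sqrt(EV^2 + AV^2) = sqrt(4.62^2 + 2.2^2) = 5.1170695
%GRR = GRR / tol * 100 = 5.1170695 / 18.6 * 100
%GRR = 27.5111

27.5111


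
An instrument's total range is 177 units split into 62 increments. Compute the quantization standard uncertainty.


resolution = range / divisions
resolution = 177 / 62 = 2.8548387
u_res = resolution / (2*sqrt(3))
u_res = 2.8548387 / 3.4641016
u_res = 0.8241

0.8241


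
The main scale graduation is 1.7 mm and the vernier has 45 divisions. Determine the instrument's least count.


LC = MSD / n_div
= 1.7 / 45
= 0.0378

0.0378


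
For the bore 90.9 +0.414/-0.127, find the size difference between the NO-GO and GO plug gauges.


GO = nominal - lower_tol (smallest hole = maximum material condition)
GO = 90.9 - 0.127 = 90.773
NO-GO = nominal + upper_tol (largest hole = least material condition)
NO-GO = 90.9 + 0.414 = 91.314
spread = NO-GO - GO = 91.314 - 90.773 = 0.5410

0.5410


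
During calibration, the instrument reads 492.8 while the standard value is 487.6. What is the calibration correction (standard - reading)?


Correction = standard - reading
= 487.6 - 492.8
= -5.2000

-5.2000


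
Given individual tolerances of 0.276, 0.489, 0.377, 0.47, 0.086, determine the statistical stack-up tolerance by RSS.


RSS = sqrt(0.276^2 + 0.489^2 + 0.377^2 + 0.47^2 + 0.086^2)
= sqrt(0.685722)
= 0.8281

0.8281


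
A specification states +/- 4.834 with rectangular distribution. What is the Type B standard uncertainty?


u_B = half_width / sqrt(3)
u_B = 4.834 / 1.7320508
u_B = 2.7909

2.7909


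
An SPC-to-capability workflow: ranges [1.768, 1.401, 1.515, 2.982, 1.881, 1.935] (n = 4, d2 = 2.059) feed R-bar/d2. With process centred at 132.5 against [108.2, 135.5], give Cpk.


R_bar = (1.768 + 1.401 + 1.515 + 2.982 + 1.881 + 1.935) / 6 = 1.9136667
sigma = R_bar / d2 = 1.9136667 / 2.059 = 0.92941559
Cp = (USL - LSL)/(6*sigma) = (135.5 - 108.2)/(6*0.92941559) = 4.8955
Cpu = (135.5 - 132.5)/(3*0.92941559) = 1.0759
Cpl = (132.5 - 108.2)/(3*0.92941559) = 8.7152
Cpk = min(Cpu, Cpl) = 1.0759

1.0759


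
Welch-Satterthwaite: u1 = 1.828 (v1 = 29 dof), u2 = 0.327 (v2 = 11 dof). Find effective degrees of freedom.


uc = sqrt(u1^2 + u2^2) = sqrt(1.828^2 + 0.327^2) = 1.8570172
v_eff = uc^4 / (u1^4/v1 + u2^4/v2)
= 1.8570172^4 / (1.828^4/29 + 0.327^4/11)
= 11.892241 / 0.38608025
v_eff = 30.8025

30.8025


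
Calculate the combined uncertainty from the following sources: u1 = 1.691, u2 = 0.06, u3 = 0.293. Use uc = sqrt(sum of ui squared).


uc = sqrt(1.691^2 + 0.06^2 + 0.293^2)
uc = sqrt(2.94893)
uc = 1.7172

1.7172


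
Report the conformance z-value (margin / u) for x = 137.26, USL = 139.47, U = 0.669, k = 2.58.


u = U / k = 0.669 / 2.58 = 0.25930233
margin = |USL - x| = |139.47 - 137.26| = 2.21
z = margin / u = 2.21 / 0.25930233
z = 8.5229

8.5229


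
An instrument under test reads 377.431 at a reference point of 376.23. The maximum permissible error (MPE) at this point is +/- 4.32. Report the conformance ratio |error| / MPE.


e = indication - reference = 377.431 - 376.23 = 1.2010
|e| = 1.2010
ratio = |e| / MPE = 1.2010 / 4.32
ratio = 0.2780

0.2780


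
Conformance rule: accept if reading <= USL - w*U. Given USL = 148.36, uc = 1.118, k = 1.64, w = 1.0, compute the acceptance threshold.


U = k * uc = 1.64 * 1.118 = 1.83352
guard band g = w * U = 1.0 * 1.83352 = 1.83352
AL = USL - g = 148.36 - 1.83352
AL = 146.5265

146.5265


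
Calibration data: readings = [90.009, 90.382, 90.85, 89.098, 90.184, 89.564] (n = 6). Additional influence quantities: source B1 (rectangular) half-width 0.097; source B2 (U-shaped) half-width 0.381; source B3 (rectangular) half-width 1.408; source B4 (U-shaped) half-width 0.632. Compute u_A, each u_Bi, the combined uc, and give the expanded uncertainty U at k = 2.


mean = (90.009 + 90.382 + 90.85 + 89.098 + 90.184 + 89.564) / 6 = 90.0145
s = sqrt(sum((x - mean)^2)/(n-1)) = 0.61721949
u_A = s / sqrt(n) = 0.61721949 / sqrt(6) = 0.2519788
u_B1 = 0.097 / sqrt(3) = 0.056002976
u_B2 = 0.381 / sqrt(2) = 0.26940768
u_B3 = 1.408 / sqrt(3) = 0.81290918
u_B4 = 0.632 / sqrt(2) = 0.44689149
uc = sqrt(0.2519788^2 + 0.056002976^2 + 0.26940768^2 + 0.81290918^2 + 0.44689149^2) = 0.99987173
U = k * uc = 2 * 0.99987173
U = 1.9997

1.9997


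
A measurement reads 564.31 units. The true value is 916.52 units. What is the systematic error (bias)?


Systematic error = measured - true
= 564.31 - 916.52
= -352.2100

-352.2100


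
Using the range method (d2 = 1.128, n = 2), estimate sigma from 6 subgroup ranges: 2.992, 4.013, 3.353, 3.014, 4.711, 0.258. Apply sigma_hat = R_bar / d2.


R_bar = (2.992 + 4.013 + 3.353 + 3.014 + 4.711 + 0.258) / 6
R_bar = 18.341 / 6 = 3.0568333
sigma_hat = R_bar / d2 = 3.0568333 / 1.128 = 2.7100

2.7100


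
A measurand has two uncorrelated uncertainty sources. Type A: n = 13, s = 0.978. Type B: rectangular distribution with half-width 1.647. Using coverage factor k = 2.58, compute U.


u_A = s / sqrt(n) = 0.978 / sqrt(13) = 0.2712484
u_B = half_width / sqrt(3) = 1.647 / sqrt(3) = 0.95089589
uc = sqrt(u_A^2 + u_B^2) = sqrt(0.2712484^2 + 0.95089589^2) = 0.98882693
U = k * uc = 2.58 * 0.98882693
U = 2.5512

2.5512


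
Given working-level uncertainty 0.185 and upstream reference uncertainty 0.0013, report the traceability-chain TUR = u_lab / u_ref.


TUR = u_lab / u_ref
= 0.185 / 0.0013
= 142.3077

142.3077


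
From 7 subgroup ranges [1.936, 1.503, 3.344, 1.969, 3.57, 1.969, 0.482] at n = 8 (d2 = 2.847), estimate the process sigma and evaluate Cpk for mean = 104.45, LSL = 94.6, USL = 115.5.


R_bar = (1.936 + 1.503 + 3.344 + 1.969 + 3.57 + 1.969 + 0.482) / 7 = 2.1104286
sigma = R_bar / d2 = 2.1104286 / 2.847 = 0.74128156
Cp = (USL - LSL)/(6*sigma) = (115.5 - 94.6)/(6*0.74128156) = 4.6991
Cpu = (115.5 - 104.45)/(3*0.74128156) = 4.9689
Cpl = (104.45 - 94.6)/(3*0.74128156) = 4.4293
Cpk = min(Cpu, Cpl) = 4.4293

4.4293


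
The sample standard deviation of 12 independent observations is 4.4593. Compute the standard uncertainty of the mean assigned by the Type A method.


u_A = s / sqrt(n)
u_A = 4.4593 / sqrt(12)
u_A = 4.4593 / 3.4641016
u_A = 1.2873

1.2873


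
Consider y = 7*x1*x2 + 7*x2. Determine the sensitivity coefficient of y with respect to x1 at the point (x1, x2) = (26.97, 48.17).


y = 7*x1*x2 + 7*x2
dy/dx1 = 7*x2
Evaluate at x2 = 48.17: c1 = 7 * 48.17
c1 = 337.1900

337.1900


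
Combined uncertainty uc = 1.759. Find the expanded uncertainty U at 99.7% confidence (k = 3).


U = k * uc
U = 3 * 1.759
U = 5.2770

5.2770


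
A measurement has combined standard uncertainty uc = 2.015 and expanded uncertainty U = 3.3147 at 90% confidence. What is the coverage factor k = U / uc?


k = U / uc
k = 3.3147 / 2.015
k = 1.645

1.645


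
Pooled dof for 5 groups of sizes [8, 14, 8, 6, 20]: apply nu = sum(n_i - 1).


nu = sum_i (n_i - 1)
nu = ((8 - 1) + (14 - 1) + (8 - 1) + (6 - 1) + (20 - 1))
nu = 7 + 13 + 7 + 5 + 19
nu = 51

51


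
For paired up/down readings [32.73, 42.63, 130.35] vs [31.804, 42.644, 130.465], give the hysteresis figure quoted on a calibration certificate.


|32.73 - 31.804| = 0.9260
|42.63 - 42.644| = 0.0140
|130.35 - 130.465| = 0.1150
hysteresis = max(diffs) = 0.9260

0.9260


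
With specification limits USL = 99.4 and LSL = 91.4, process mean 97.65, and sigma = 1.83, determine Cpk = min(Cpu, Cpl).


Cpu = (USL - mean) / (3*sigma) = (99.4 - 97.65) / (3*1.83) = 0.3188
Cpl = (mean - LSL) / (3*sigma) = (97.65 - 91.4) / (3*1.83) = 1.1384
Cpk = min(Cpu, Cpl) = 0.3188

0.3188


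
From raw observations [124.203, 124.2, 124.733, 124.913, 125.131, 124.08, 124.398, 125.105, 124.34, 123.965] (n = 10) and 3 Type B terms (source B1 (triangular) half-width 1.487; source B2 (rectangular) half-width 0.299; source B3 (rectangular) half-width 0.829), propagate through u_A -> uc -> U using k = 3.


mean = (124.203 + 124.2 + 124.733 + 124.913 + 125.131 + 124.08 + 124.398 + 125.105 + 124.34 + 123.965) / 10 = 124.5068
s = sqrt(sum((x - mean)^2)/(n-1)) = 0.43017046
u_A = s / sqrt(n) = 0.43017046 / sqrt(10) = 0.13603184
u_B1 = 1.487 / sqrt(6) = 0.60706521
u_B2 = 0.299 / sqrt(3) = 0.17262773
u_B3 = 0.829 / sqrt(3) = 0.47862337
uc = sqrt(0.13603184^2 + 0.60706521^2 + 0.17262773^2 + 0.47862337^2) = 0.80368744
U = k * uc = 3 * 0.80368744
U = 2.4111

2.4111


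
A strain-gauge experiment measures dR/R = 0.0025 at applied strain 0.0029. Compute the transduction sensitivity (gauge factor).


GF = (dR/R) / epsilon
= 0.0025 / 0.0029
= 0.8621

0.8621


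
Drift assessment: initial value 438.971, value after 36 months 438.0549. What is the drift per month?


rate = (v2 - v1) / months
= (438.0549 - 438.971) / 36
= -0.9161 / 36
= -0.0254

-0.0254


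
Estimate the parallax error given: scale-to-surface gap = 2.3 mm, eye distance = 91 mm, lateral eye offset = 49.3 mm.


error = h * offset / d
= 2.3 * 49.3 / 91
= 1.2460

1.2460


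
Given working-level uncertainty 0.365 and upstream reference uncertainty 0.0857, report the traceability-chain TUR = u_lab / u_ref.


TUR = u_lab / u_ref
= 0.365 / 0.0857
= 4.2590

4.2590


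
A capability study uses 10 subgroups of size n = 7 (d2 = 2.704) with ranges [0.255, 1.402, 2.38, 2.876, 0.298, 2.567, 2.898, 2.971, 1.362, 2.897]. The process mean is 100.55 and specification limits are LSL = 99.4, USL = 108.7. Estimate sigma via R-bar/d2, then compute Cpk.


R_bar = (0.255 + 1.402 + 2.38 + 2.876 + 0.298 + 2.567 + 2.898 + 2.971 + 1.362 + 2.897) / 10 = 1.9906
sigma = R_bar / d2 = 1.9906 / 2.704 = 0.73616864
Cp = (USL - LSL)/(6*sigma) = (108.7 - 99.4)/(6*0.73616864) = 2.1055
Cpu = (108.7 - 100.55)/(3*0.73616864) = 3.6903
Cpl = (100.55 - 99.4)/(3*0.73616864) = 0.5207
Cpk = min(Cpu, Cpl) = 0.5207

0.5207


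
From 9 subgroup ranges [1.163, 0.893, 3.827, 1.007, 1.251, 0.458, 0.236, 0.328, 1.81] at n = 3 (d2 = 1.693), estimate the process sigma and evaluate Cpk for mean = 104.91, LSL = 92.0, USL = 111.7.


R_bar = (1.163 + 0.893 + 3.827 + 1.007 + 1.251 + 0.458 + 0.236 + 0.328 + 1.81) / 9 = 1.2192222
sigma = R_bar / d2 = 1.2192222 / 1.693 = 0.72015487
Cp = (USL - LSL)/(6*sigma) = (111.7 - 92.0)/(6*0.72015487) = 4.5592
Cpu = (111.7 - 104.91)/(3*0.72015487) = 3.1428
Cpl = (104.91 - 92.0)/(3*0.72015487) = 5.9756
Cpk = min(Cpu, Cpl) = 3.1428

3.1428


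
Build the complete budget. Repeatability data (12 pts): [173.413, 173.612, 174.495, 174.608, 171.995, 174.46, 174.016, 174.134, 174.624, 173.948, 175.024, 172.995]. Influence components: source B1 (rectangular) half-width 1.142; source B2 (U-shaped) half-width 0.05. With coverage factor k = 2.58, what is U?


mean = (173.413 + 173.612 + 174.495 + 174.608 + 171.995 + 174.46 + 174.016 + 174.134 + 174.624 + 173.948 + 175.024 + 172.995) / 12 = 173.9436667
s = sqrt(sum((x - mean)^2)/(n-1)) = 0.84057549
u_A = s / sqrt(n) = 0.84057549 / sqrt(12) = 0.24265324
u_B1 = 1.142 / sqrt(3) = 0.65933401
u_B2 = 0.05 / sqrt(2) = 0.035355339
uc = sqrt(0.24265324^2 + 0.65933401^2 + 0.035355339^2) = 0.70345713
U = k * uc = 2.58 * 0.70345713
U = 1.8149

1.8149


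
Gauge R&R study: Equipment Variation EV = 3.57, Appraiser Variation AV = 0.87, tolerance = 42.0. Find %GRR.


GRR = sqrt(EV^2 + AV^2) = sqrt(3.57^2 + 0.87^2) = 3.6744796
%GRR = GRR / tol * 100 = 3.6744796 / 42.0 * 100
%GRR = 8.7488

8.7488


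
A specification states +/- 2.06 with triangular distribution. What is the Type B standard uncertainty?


u_B = half_width / sqrt(6)
u_B = 2.06 / 2.4494897
u_B = 0.8410

0.8410


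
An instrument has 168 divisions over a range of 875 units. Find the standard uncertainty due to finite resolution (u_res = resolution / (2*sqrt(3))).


resolution = range / divisions
resolution = 875 / 168 = 5.2083333
u_res = resolution / (2*sqrt(3))
u_res = 5.2083333 / 3.4641016
u_res = 1.5035

1.5035


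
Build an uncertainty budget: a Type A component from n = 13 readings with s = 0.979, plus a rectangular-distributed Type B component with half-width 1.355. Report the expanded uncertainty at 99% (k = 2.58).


u_A = s / sqrt(n) = 0.979 / sqrt(13) = 0.27152575
u_B = half_width / sqrt(3) = 1.355 / sqrt(3) = 0.78230961
uc = sqrt(u_A^2 + u_B^2) = sqrt(0.27152575^2 + 0.78230961^2) = 0.82809091
U = k * uc = 2.58 * 0.82809091
U = 2.1365

2.1365


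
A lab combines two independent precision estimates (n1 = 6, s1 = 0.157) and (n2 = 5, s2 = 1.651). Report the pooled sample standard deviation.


s_p = sqrt(((n1-1)*s1^2 + (n2-1)*s2^2) / (n1+n2-2))
numerator = (6-1)*0.157^2 + (5-1)*1.651^2 = 0.123245 + 10.903204 = 11.026449
denominator = 6 + 5 - 2 = 9
s_p^2 = 11.026449 / 9 = 1.225161
s_p = sqrt(1.225161) = 1.1069

1.1069


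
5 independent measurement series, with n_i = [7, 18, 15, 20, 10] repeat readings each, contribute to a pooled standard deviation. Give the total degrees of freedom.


nu = sum_i (n_i - 1)
nu = ((7 - 1) + (18 - 1) + (15 - 1) + (20 - 1) + (10 - 1))
nu = 6 + 17 + 14 + 19 + 9
nu = 65

65


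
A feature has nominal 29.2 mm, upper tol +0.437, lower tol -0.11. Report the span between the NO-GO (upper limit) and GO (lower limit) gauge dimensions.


GO = nominal - lower_tol (smallest hole = maximum material condition)
GO = 29.2 - 0.11 = 29.09
NO-GO = nominal + upper_tol (largest hole = least material condition)
NO-GO = 29.2 + 0.437 = 29.637
spread = NO-GO - GO = 29.637 - 29.09 = 0.5470

0.5470


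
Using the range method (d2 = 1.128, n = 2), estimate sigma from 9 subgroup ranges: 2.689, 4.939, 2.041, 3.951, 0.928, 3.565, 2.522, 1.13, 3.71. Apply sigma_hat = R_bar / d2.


R_bar = (2.689 + 4.939 + 2.041 + 3.951 + 0.928 + 3.565 + 2.522 + 1.13 + 3.71) / 9
R_bar = 25.475 / 9 = 2.8305556
sigma_hat = R_bar / d2 = 2.8305556 / 1.128 = 2.5094

2.5094


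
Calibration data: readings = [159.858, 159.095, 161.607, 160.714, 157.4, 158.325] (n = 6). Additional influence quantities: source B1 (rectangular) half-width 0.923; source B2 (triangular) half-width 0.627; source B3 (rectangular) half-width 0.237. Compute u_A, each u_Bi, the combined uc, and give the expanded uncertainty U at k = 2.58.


mean = (159.858 + 159.095 + 161.607 + 160.714 + 157.4 + 158.325) / 6 = 159.4998333
s = sqrt(sum((x - mean)^2)/(n-1)) = 1.5489389
u_A = s / sqrt(n) = 1.5489389 / sqrt(6) = 0.63235166
u_B1 = 0.923 / sqrt(3) = 0.5328943
u_B2 = 0.627 / sqrt(6) = 0.25597168
u_B3 = 0.237 / sqrt(3) = 0.13683201
uc = sqrt(0.63235166^2 + 0.5328943^2 + 0.25597168^2 + 0.13683201^2) = 0.87640713
U = k * uc = 2.58 * 0.87640713
U = 2.2611

2.2611


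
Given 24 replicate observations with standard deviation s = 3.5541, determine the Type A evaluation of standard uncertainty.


u_A = s / sqrt(n)
u_A = 3.5541 / sqrt(24)
u_A = 3.5541 / 4.8989795
u_A = 0.7255

0.7255


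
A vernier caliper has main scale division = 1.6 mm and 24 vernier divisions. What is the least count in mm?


LC = MSD / n_div
= 1.6 / 24
= 0.0667

0.0667


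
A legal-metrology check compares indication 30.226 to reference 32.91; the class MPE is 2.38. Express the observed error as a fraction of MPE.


e = indication - reference = 30.226 - 32.91 = -2.6840
|e| = 2.6840
ratio = |e| / MPE = 2.6840 / 2.38
ratio = 1.1277

1.1277


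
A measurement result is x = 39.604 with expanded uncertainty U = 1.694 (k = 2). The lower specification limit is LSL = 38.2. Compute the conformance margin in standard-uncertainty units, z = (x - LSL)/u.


u = U / k = 1.694 / 2 = 0.847
margin = |LSL - x| = |38.2 - 39.604| = 1.404
z = margin / u = 1.404 / 0.847
z = 1.6576

1.6576


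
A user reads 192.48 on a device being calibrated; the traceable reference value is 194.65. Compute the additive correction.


Correction = standard - reading
= 194.65 - 192.48
= 2.1700

2.1700


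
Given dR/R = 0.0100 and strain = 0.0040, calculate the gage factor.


GF = (dR/R) / epsilon
= 0.0100 / 0.0040
= 2.5000

2.5000


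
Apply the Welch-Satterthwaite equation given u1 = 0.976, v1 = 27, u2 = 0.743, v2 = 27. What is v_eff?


uc = sqrt(u1^2 + u2^2) = sqrt(0.976^2 + 0.743^2) = 1.2266316
v_eff = uc^4 / (u1^4/v1 + u2^4/v2)
= 1.2266316^4 / (0.976^4/27 + 0.743^4/27)
= 2.2638966 / 0.044894783
v_eff = 50.4267

50.4267


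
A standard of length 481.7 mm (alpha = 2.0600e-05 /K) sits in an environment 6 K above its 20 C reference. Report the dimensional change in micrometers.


dL = L * alpha * dT
= 481.7 * 2.0600e-05 * 6
= 0.0595381 mm
dL_um = 0.0595381 * 1000 = 59.5381 um

59.5381


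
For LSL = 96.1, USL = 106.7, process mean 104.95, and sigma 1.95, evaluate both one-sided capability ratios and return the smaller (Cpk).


Cpu = (USL - mean) / (3*sigma) = (106.7 - 104.95) / (3*1.95) = 0.2991
Cpl = (mean - LSL) / (3*sigma) = (104.95 - 96.1) / (3*1.95) = 1.5128
Cpk = min(Cpu, Cpl) = 0.2991

0.2991


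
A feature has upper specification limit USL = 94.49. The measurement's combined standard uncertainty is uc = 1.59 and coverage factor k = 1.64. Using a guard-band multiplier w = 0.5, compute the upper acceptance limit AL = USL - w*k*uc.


U = k * uc = 1.64 * 1.59 = 2.6076
guard band g = w * U = 0.5 * 2.6076 = 1.3038
AL = USL - g = 94.49 - 1.3038
AL = 93.1862

93.1862


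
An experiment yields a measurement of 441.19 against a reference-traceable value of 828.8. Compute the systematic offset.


Systematic error = measured - true
= 441.19 - 828.8
= -387.6100

-387.6100


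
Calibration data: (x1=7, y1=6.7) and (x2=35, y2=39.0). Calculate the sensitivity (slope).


slope = (y2 - y1) / (x2 - x1)
= (39.0 - 6.7) / (35 - 7)
= 32.3000 / 28
= 1.1536

1.1536


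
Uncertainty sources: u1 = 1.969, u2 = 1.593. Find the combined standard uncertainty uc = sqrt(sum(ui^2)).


uc = sqrt(1.969^2 + 1.593^2)
uc = sqrt(6.41461)
uc = 2.5327

2.5327


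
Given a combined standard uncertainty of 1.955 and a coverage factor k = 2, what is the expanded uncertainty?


U = k * uc
U = 2 * 1.955
U = 3.9100

3.9100


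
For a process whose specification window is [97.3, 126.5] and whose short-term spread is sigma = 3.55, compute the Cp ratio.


Cp = (USL - LSL) / (6 * sigma)
= (126.5 - 97.3) / (6 * 3.55)
= 29.2000 / 21.3000
= 1.3709

1.3709


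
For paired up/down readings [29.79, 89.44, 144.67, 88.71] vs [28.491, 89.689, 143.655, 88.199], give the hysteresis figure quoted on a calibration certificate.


|29.79 - 28.491| = 1.2990
|89.44 - 89.689| = 0.2490
|144.67 - 143.655| = 1.0150
|88.71 - 88.199| = 0.5110
hysteresis = max(diffs) = 1.2990

1.2990


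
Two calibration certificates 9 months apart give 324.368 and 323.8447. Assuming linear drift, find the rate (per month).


rate = (v2 - v1) / months
= (323.8447 - 324.368) / 9
= -0.5233 / 9
= -0.0581

-0.0581


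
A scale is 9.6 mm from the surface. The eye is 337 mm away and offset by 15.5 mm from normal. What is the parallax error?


error = h * offset / d
= 9.6 * 15.5 / 337
= 0.4415

0.4415


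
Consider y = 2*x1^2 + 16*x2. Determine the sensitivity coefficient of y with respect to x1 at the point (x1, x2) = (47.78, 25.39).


y = 2*x1^2 + 16*x2
dy/dx1 = 2*2*x1
Evaluate at x1 = 47.78: c1 = 4 * 47.78
c1 = 191.1200

191.1200


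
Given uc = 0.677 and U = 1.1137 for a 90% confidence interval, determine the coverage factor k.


k = U / uc
k = 1.1137 / 0.677
k = 1.645

1.645


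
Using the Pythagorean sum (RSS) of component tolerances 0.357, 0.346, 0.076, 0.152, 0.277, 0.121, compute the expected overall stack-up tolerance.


RSS = sqrt(0.357^2 + 0.346^2 + 0.076^2 + 0.152^2 + 0.277^2 + 0.121^2)
= sqrt(0.367415)
= 0.6061

0.6061


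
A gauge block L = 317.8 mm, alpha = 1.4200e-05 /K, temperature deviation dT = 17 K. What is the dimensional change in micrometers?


dL = L * alpha * dT
= 317.8 * 1.4200e-05 * 17
= 0.0767169 mm
dL_um = 0.0767169 * 1000 = 76.7169 um

76.7169


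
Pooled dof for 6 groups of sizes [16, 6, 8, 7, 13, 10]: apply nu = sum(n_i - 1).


nu = sum_i (n_i - 1)
nu = ((16 - 1) + (6 - 1) + (8 - 1) + (7 - 1) + (13 - 1) + (10 - 1))
nu = 15 + 5 + 7 + 6 + 12 + 9
nu = 54

54


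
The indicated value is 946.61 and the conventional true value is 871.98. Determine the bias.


Systematic error = measured - true
= 946.61 - 871.98
= 74.6300

74.6300


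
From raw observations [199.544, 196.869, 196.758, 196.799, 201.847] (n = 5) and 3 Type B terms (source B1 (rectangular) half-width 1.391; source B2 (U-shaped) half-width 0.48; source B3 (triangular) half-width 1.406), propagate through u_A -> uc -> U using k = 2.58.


mean = (199.544 + 196.869 + 196.758 + 196.799 + 201.847) / 5 = 198.3634
s = sqrt(sum((x - mean)^2)/(n-1)) = 2.2796476
u_A = s / sqrt(n) = 2.2796476 / sqrt(5) = 1.0194894
u_B1 = 1.391 / sqrt(3) = 0.80309422
u_B2 = 0.48 / sqrt(2) = 0.33941125
u_B3 = 1.406 / sqrt(6) = 0.5739971
uc = sqrt(1.0194894^2 + 0.80309422^2 + 0.33941125^2 + 0.5739971^2) = 1.4591064
U = k * uc = 2.58 * 1.4591064
U = 3.7645

3.7645


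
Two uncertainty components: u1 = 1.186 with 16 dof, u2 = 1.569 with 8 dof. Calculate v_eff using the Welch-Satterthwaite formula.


uc = sqrt(u1^2 + u2^2) = sqrt(1.186^2 + 1.569^2) = 1.9668139
v_eff = uc^4 / (u1^4/v1 + u2^4/v2)
= 1.9668139^4 / (1.186^4/16 + 1.569^4/8)
= 14.964185 / 0.88119042
v_eff = 16.9818

16.9818


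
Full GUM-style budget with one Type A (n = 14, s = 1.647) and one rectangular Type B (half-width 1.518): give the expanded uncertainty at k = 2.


u_A = s / sqrt(n) = 1.647 / sqrt(14) = 0.44017927
u_B = half_width / sqrt(3) = 1.518 / sqrt(3) = 0.87641771
uc = sqrt(u_A^2 + u_B^2) = sqrt(0.44017927^2 + 0.87641771^2) = 0.98074757
U = k * uc = 2 * 0.98074757
U = 1.9615

1.9615


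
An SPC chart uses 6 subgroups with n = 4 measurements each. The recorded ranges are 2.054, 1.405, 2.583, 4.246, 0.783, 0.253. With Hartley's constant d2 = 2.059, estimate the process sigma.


R_bar = (2.054 + 1.405 + 2.583 + 4.246 + 0.783 + 0.253) / 6
R_bar = 11.324 / 6 = 1.8873333
sigma_hat = R_bar / d2 = 1.8873333 / 2.059 = 0.9166

0.9166


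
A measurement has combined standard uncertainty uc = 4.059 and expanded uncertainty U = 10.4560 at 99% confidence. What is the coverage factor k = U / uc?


k = U / uc
k = 10.4560 / 4.059
k = 2.576

2.576


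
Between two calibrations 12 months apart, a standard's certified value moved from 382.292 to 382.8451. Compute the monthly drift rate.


rate = (v2 - v1) / months
= (382.8451 - 382.292) / 12
= 0.5531 / 12
= 0.0461

0.0461


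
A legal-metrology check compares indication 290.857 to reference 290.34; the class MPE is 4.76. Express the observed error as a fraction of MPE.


e = indication - reference = 290.857 - 290.34 = 0.5170
|e| = 0.5170
ratio = |e| / MPE = 0.5170 / 4.76
ratio = 0.1086

0.1086


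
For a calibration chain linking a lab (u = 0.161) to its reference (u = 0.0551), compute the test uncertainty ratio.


TUR = u_lab / u_ref
= 0.161 / 0.0551
= 2.9220

2.9220


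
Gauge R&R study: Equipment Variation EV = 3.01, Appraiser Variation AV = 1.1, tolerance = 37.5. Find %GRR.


GRR = sqrt(EV^2 + AV^2) = sqrt(3.01^2 + 1.1^2) = 3.2046997
%GRR = GRR / tol * 100 = 3.2046997 / 37.5 * 100
%GRR = 8.5459

8.5459


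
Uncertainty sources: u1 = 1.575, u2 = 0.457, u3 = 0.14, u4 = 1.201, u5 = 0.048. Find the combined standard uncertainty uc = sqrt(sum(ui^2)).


uc = sqrt(1.575^2 + 0.457^2 + 0.14^2 + 1.201^2 + 0.048^2)
uc = sqrt(4.153779)
uc = 2.0381

2.0381


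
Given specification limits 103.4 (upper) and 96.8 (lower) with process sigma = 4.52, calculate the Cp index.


Cp = (USL - LSL) / (6 * sigma)
= (103.4 - 96.8) / (6 * 4.52)
= 6.6000 / 27.1200
= 0.2434

0.2434


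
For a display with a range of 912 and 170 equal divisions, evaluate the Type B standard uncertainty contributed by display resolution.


resolution = range / divisions
resolution = 912 / 170 = 5.3647059
u_res = resolution / (2*sqrt(3))
u_res = 5.3647059 / 3.4641016
u_res = 1.5487

1.5487


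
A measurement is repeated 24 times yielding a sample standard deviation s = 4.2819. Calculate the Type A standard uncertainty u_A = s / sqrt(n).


u_A = s / sqrt(n)
u_A = 4.2819 / sqrt(24)
u_A = 4.2819 / 4.8989795
u_A = 0.8740

0.8740


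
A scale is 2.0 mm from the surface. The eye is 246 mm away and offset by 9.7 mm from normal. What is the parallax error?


error = h * offset / d
= 2.0 * 9.7 / 246
= 0.0789

0.0789


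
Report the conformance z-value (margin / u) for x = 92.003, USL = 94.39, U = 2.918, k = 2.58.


u = U / k = 2.918 / 2.58 = 1.1310078
margin = |USL - x| = |94.39 - 92.003| = 2.387
z = margin / u = 2.387 / 1.1310078
z = 2.1105

2.1105


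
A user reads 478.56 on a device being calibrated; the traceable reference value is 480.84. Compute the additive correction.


Correction = standard - reading
= 480.84 - 478.56
= 2.2800

2.2800


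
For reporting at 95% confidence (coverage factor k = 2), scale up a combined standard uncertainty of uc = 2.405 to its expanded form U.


U = k * uc
U = 2 * 2.405
U = 4.8100

4.8100


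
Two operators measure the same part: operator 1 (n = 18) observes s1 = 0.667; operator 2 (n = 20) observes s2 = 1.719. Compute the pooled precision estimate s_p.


s_p = sqrt(((n1-1)*s1^2 + (n2-1)*s2^2) / (n1+n2-2))
numerator = (18-1)*0.667^2 + (20-1)*1.719^2 = 7.563113 + 56.144259 = 63.707372
denominator = 18 + 20 - 2 = 36
s_p^2 = 63.707372 / 36 = 1.7696492
s_p = sqrt(1.7696492) = 1.3303

1.3303


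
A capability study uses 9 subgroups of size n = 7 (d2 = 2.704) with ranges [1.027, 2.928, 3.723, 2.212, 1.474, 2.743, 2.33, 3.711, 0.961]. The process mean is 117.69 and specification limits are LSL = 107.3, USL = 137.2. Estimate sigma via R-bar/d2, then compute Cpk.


R_bar = (1.027 + 2.928 + 3.723 + 2.212 + 1.474 + 2.743 + 2.33 + 3.711 + 0.961) / 9 = 2.3454444
sigma = R_bar / d2 = 2.3454444 / 2.704 = 0.86739808
Cp = (USL - LSL)/(6*sigma) = (137.2 - 107.3)/(6*0.86739808) = 5.7452
Cpu = (137.2 - 117.69)/(3*0.86739808) = 7.4975
Cpl = (117.69 - 107.3)/(3*0.86739808) = 3.9928
Cpk = min(Cpu, Cpl) = 3.9928

3.9928


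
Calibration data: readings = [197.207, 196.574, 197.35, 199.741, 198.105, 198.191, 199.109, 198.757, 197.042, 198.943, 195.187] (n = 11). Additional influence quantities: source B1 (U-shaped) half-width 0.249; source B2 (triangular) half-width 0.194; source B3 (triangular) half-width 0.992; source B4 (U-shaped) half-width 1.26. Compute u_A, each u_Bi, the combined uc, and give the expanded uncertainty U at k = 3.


mean = (197.207 + 196.574 + 197.35 + 199.741 + 198.105 + 198.191 + 199.109 + 198.757 + 197.042 + 198.943 + 195.187) / 11 = 197.8369091
s = sqrt(sum((x - mean)^2)/(n-1)) = 1.3188532
u_A = s / sqrt(n) = 1.3188532 / sqrt(11) = 0.3976492
u_B1 = 0.249 / sqrt(2) = 0.17606959
u_B2 = 0.194 / sqrt(6) = 0.079200168
u_B3 = 0.992 / sqrt(6) = 0.4049823
u_B4 = 1.26 / sqrt(2) = 0.89095454
uc = sqrt(0.3976492^2 + 0.17606959^2 + 0.079200168^2 + 0.4049823^2 + 0.89095454^2) = 1.0738756
U = k * uc = 3 * 1.0738756
U = 3.2216

3.2216


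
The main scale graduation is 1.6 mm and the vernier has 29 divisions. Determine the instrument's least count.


LC = MSD / n_div
= 1.6 / 29
= 0.0552

0.0552


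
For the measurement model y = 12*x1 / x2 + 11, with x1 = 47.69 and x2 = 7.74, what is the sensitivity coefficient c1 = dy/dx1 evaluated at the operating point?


y = 12*x1 / x2 + 11
dy/dx1 = 12/x2
Evaluate at x2 = 7.74: c1 = 12 / 7.74
c1 = 1.5504

1.5504


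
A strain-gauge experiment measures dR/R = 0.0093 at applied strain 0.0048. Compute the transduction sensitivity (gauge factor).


GF = (dR/R) / epsilon
= 0.0093 / 0.0048
= 1.9375

1.9375


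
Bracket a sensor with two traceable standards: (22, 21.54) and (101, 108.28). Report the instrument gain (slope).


slope = (y2 - y1) / (x2 - x1)
= (108.28 - 21.54) / (101 - 22)
= 86.7400 / 79
= 1.0980

1.0980


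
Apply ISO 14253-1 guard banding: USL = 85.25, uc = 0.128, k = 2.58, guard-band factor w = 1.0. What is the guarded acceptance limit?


U = k * uc = 2.58 * 0.128 = 0.33024
guard band g = w * U = 1.0 * 0.33024 = 0.33024
AL = USL - g = 85.25 - 0.33024
AL = 84.9198

84.9198


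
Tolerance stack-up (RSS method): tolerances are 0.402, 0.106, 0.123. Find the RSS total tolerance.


RSS = sqrt(0.402^2 + 0.106^2 + 0.123^2)
= sqrt(0.187969)
= 0.4336

0.4336
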